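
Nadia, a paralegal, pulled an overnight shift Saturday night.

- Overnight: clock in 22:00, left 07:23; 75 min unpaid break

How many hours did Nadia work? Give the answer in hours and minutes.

8 h 8 min

Overnight: 22:00 → midnight = 2 h 0 min; midnight → 07:23 = 7 h 23 min; span 9 h 23 min; less 75 min break → 8 h 8 min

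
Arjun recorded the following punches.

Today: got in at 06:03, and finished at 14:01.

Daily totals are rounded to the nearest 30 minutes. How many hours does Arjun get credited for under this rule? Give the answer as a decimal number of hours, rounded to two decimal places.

Today: 06:03–14:01 = 7 h 58 min → rounds to 8 h 0 min

8.00 hours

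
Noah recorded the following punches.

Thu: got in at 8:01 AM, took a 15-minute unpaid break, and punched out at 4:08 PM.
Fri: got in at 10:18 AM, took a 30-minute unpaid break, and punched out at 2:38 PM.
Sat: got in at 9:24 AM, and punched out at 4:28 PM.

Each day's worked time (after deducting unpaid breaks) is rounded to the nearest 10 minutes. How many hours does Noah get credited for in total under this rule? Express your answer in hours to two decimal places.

Thu: 8:01 AM–4:08 PM = 8 h 7 min − 15 min = 7 h 52 min → rounds to 7 h 50 min
Fri: 10:18 AM–2:38 PM = 4 h 20 min − 30 min = 3 h 50 min → rounds to 3 h 50 min
Sat: 9:24 AM–4:28 PM = 7 h 4 min → rounds to 7 h 0 min
Total credited: 18 h 40 min.

18.67 hours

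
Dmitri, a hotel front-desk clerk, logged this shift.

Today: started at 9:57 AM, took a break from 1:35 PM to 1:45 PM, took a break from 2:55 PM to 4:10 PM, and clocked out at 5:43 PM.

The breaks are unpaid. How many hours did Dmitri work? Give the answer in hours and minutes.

6 h 21 min

Today: 9:57 AM–5:43 PM = 7 h 46 min; less 85 min break → 6 h 21 min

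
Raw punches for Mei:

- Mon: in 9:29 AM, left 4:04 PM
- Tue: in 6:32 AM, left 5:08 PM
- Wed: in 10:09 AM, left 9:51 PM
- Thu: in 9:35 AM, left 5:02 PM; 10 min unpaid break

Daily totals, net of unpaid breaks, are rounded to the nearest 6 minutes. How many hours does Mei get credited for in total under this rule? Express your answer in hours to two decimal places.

Mon: 9:29 AM–4:04 PM = 6 h 35 min → rounds to 6 h 36 min
Tue: 6:32 AM–5:08 PM = 10 h 36 min → rounds to 10 h 36 min
Wed: 10:09 AM–9:51 PM = 11 h 42 min → rounds to 11 h 42 min
Thu: 9:35 AM–5:02 PM = 7 h 27 min − 10 min = 7 h 17 min → rounds to 7 h 18 min
Total credited: 36 h 12 min.

36.20 hours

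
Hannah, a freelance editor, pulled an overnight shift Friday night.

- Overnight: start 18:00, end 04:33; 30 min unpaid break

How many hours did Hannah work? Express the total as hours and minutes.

Overnight: 18:00 → midnight = 6 h 0 min; midnight → 04:33 = 4 h 33 min; span 10 h 33 min; less 30 min break → 10 h 3 min

10 h 3 min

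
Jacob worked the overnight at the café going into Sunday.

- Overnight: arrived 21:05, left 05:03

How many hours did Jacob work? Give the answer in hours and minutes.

Overnight: 21:05 → midnight = 2 h 55 min; midnight → 05:03 = 5 h 3 min; span 7 h 58 min

7 h 58 min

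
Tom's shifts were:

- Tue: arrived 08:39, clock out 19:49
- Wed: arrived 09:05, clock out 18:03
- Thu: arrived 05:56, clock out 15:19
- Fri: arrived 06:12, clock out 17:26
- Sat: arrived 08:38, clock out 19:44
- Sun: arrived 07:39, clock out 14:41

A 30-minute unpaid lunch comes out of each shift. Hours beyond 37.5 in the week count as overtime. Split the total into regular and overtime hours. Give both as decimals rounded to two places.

Tue: 08:39–19:49 = 11 h 10 min; less 30 min break → 10 h 40 min
Wed: 09:05–18:03 = 8 h 58 min; less 30 min break → 8 h 28 min
Thu: 05:56–15:19 = 9 h 23 min; less 30 min break → 8 h 53 min
Fri: 06:12–17:26 = 11 h 14 min; less 30 min break → 10 h 44 min
Sat: 08:38–19:44 = 11 h 6 min; less 30 min break → 10 h 36 min
Sun: 07:39–14:41 = 7 h 2 min; less 30 min break → 6 h 32 min
Total worked: 55 h 53 min = 55.88 h.
Threshold 37.5 h → overtime 18 h 23 min, regular 37 h 30 min.

Regular 37.50 hours, overtime 18.38 hours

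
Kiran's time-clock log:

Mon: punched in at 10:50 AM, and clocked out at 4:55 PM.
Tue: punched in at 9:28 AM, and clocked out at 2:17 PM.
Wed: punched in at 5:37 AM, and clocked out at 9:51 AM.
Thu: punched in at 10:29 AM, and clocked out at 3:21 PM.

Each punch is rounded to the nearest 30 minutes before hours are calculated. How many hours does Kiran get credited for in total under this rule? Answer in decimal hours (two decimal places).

Mon: in 10:50 AM→11:00 AM, out 4:55 PM→5:00 PM; 6 h 0 min
Tue: in 9:28 AM→9:30 AM, out 2:17 PM→2:30 PM; 5 h 0 min
Wed: in 5:37 AM→5:30 AM, out 9:51 AM→10:00 AM; 4 h 30 min
Thu: in 10:29 AM→10:30 AM, out 3:21 PM→3:30 PM; 5 h 0 min
Total credited: 20 h 30 min.

20.50 hours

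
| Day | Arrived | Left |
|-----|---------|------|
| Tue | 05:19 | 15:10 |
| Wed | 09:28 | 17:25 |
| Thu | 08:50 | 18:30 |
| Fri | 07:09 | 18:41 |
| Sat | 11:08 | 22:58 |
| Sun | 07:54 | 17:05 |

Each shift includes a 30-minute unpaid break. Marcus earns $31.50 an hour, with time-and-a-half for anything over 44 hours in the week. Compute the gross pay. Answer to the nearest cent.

Tue: 05:19–15:10 = 9 h 51 min; less 30 min break → 9 h 21 min
Wed: 09:28–17:25 = 7 h 57 min; less 30 min break → 7 h 27 min
Thu: 08:50–18:30 = 9 h 40 min; less 30 min break → 9 h 10 min
Fri: 07:09–18:41 = 11 h 32 min; less 30 min break → 11 h 2 min
Sat: 11:08–22:58 = 11 h 50 min; less 30 min break → 11 h 20 min
Sun: 07:54–17:05 = 9 h 11 min; less 30 min break → 8 h 41 min
Total worked: 57 h 1 min = 3421 min.
Regular 44 h 0 min = 2640 min at $31.50/h; overtime 13 h 1 min = 781 min at $47.25/h.
Pay = (2640 × $31.50 + 781 × $47.25) ÷ 60 = $2001.04.

$2001.04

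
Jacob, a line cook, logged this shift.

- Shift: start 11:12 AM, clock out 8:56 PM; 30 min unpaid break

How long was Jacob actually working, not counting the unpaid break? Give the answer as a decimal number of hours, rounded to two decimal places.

9.23 hours

Shift: 11:12 AM–8:56 PM = 9 h 44 min; less 30 min break → 9 h 14 min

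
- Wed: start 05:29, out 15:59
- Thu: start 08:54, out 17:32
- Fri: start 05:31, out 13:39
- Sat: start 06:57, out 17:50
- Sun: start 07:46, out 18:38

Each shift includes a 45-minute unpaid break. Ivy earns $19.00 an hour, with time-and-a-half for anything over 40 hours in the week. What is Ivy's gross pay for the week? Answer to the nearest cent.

$910.10

Wed: 05:29–15:59 = 10 h 30 min; less 45 min break → 9 h 45 min
Thu: 08:54–17:32 = 8 h 38 min; less 45 min break → 7 h 53 min
Fri: 05:31–13:39 = 8 h 8 min; less 45 min break → 7 h 23 min
Sat: 06:57–17:50 = 10 h 53 min; less 45 min break → 10 h 8 min
Sun: 07:46–18:38 = 10 h 52 min; less 45 min break → 10 h 7 min
Total worked: 45 h 16 min = 2716 min.
Regular 40 h 0 min = 2400 min at $19.00/h; overtime 5 h 16 min = 316 min at $28.50/h.
Pay = (2400 × $19.00 + 316 × $28.50) ÷ 60 = $910.10.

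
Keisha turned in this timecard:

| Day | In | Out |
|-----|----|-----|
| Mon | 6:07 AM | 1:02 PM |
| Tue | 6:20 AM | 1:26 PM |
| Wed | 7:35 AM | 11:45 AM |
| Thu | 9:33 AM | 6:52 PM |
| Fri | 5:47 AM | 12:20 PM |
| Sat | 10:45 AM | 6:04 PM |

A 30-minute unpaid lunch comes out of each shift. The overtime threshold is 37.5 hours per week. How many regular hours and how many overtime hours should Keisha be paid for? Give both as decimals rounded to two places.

Mon: 6:07 AM–1:02 PM = 6 h 55 min; less 30 min break → 6 h 25 min
Tue: 6:20 AM–1:26 PM = 7 h 6 min; less 30 min break → 6 h 36 min
Wed: 7:35 AM–11:45 AM = 4 h 10 min; less 30 min break → 3 h 40 min
Thu: 9:33 AM–6:52 PM = 9 h 19 min; less 30 min break → 8 h 49 min
Fri: 5:47 AM–12:20 PM = 6 h 33 min; less 30 min break → 6 h 3 min
Sat: 10:45 AM–6:04 PM = 7 h 19 min; less 30 min break → 6 h 49 min
Total worked: 38 h 22 min = 38.37 h.
Threshold 37.5 h → overtime 0 h 52 min, regular 37 h 30 min.

Regular 37.50 hours, overtime 0.87 hours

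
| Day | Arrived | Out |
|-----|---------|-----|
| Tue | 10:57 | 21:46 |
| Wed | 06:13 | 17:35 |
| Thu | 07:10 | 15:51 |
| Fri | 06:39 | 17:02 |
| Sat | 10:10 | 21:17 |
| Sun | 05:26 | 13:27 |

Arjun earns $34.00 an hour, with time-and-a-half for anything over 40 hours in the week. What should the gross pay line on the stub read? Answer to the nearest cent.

Tue: 10:57–21:46 = 10 h 49 min
Wed: 06:13–17:35 = 11 h 22 min
Thu: 07:10–15:51 = 8 h 41 min
Fri: 06:39–17:02 = 10 h 23 min
Sat: 10:10–21:17 = 11 h 7 min
Sun: 05:26–13:27 = 8 h 1 min
Total worked: 60 h 23 min = 3623 min.
Regular 40 h 0 min = 2400 min at $34.00/h; overtime 20 h 23 min = 1223 min at $51.00/h.
Pay = (2400 × $34.00 + 1223 × $51.00) ÷ 60 = $2399.55.

$2399.55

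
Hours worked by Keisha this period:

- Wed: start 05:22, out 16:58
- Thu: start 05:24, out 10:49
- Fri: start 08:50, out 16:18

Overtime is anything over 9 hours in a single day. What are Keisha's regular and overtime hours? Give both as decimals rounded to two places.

Regular 21.88 hours, overtime 2.60 hours

Wed: 05:22–16:58 = 11 h 36 min
Thu: 05:24–10:49 = 5 h 25 min
Fri: 08:50–16:18 = 7 h 28 min
Wed reg 9 h 0 min / OT 2 h 36 min; Thu reg 5 h 25 min / OT 0 h 0 min; Fri reg 7 h 28 min / OT 0 h 0 min.
Totals: regular 21 h 53 min, overtime 2 h 36 min.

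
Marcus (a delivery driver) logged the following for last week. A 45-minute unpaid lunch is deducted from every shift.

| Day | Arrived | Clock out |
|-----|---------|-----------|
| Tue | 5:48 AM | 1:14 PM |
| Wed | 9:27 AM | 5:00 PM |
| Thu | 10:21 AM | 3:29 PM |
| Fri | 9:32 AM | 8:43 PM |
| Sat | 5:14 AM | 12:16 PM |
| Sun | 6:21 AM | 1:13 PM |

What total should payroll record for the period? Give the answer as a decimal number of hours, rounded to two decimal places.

Tue: 5:48 AM–1:14 PM = 7 h 26 min; less 45 min break → 6 h 41 min
Wed: 9:27 AM–5:00 PM = 7 h 33 min; less 45 min break → 6 h 48 min
Thu: 10:21 AM–3:29 PM = 5 h 8 min; less 45 min break → 4 h 23 min
Fri: 9:32 AM–8:43 PM = 11 h 11 min; less 45 min break → 10 h 26 min
Sat: 5:14 AM–12:16 PM = 7 h 2 min; less 45 min break → 6 h 17 min
Sun: 6:21 AM–1:13 PM = 6 h 52 min; less 45 min break → 6 h 7 min
Total: 6 h 41 min + 6 h 48 min + 4 h 23 min + 10 h 26 min + 6 h 17 min + 6 h 7 min = 40 h 42 min.

40.70 hours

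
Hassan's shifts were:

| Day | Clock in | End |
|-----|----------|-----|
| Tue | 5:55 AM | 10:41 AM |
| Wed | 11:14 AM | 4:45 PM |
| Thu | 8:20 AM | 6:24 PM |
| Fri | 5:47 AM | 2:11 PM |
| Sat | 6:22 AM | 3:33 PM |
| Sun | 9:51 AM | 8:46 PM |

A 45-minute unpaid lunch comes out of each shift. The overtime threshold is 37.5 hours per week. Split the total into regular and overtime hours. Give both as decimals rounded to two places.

Regular 37.50 hours, overtime 6.85 hours

Tue: 5:55 AM–10:41 AM = 4 h 46 min; less 45 min break → 4 h 1 min
Wed: 11:14 AM–4:45 PM = 5 h 31 min; less 45 min break → 4 h 46 min
Thu: 8:20 AM–6:24 PM = 10 h 4 min; less 45 min break → 9 h 19 min
Fri: 5:47 AM–2:11 PM = 8 h 24 min; less 45 min break → 7 h 39 min
Sat: 6:22 AM–3:33 PM = 9 h 11 min; less 45 min break → 8 h 26 min
Sun: 9:51 AM–8:46 PM = 10 h 55 min; less 45 min break → 10 h 10 min
Total worked: 44 h 21 min = 44.35 h.
Threshold 37.5 h → overtime 6 h 51 min, regular 37 h 30 min.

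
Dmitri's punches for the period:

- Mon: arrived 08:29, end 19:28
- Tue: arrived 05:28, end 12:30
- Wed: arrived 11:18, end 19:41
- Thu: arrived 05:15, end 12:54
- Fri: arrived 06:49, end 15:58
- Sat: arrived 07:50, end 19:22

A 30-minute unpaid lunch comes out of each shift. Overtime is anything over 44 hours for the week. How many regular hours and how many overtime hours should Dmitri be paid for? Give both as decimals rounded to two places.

Regular 44.00 hours, overtime 7.73 hours

Mon: 08:29–19:28 = 10 h 59 min; less 30 min break → 10 h 29 min
Tue: 05:28–12:30 = 7 h 2 min; less 30 min break → 6 h 32 min
Wed: 11:18–19:41 = 8 h 23 min; less 30 min break → 7 h 53 min
Thu: 05:15–12:54 = 7 h 39 min; less 30 min break → 7 h 9 min
Fri: 06:49–15:58 = 9 h 9 min; less 30 min break → 8 h 39 min
Sat: 07:50–19:22 = 11 h 32 min; less 30 min break → 11 h 2 min
Total worked: 51 h 44 min = 51.73 h.
Threshold 44 h → overtime 7 h 44 min, regular 44 h 0 min.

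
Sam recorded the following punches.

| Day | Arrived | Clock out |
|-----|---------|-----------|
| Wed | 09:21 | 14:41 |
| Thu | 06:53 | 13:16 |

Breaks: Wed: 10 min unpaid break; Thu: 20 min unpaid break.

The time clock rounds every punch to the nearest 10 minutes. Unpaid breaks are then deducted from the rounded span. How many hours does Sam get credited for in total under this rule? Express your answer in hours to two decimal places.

Wed: in 09:21→09:20, out 14:41→14:40; 5 h 20 min − 10 min = 5 h 10 min
Thu: in 06:53→06:50, out 13:16→13:20; 6 h 30 min − 20 min = 6 h 10 min
Total credited: 11 h 20 min.

11.33 hours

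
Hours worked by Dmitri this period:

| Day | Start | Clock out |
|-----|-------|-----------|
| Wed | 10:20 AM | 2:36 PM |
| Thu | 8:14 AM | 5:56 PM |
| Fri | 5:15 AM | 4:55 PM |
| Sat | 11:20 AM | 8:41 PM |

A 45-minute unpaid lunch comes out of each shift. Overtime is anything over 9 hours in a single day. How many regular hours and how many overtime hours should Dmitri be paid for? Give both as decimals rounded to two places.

Wed: 10:20 AM–2:36 PM = 4 h 16 min; less 45 min break → 3 h 31 min
Thu: 8:14 AM–5:56 PM = 9 h 42 min; less 45 min break → 8 h 57 min
Fri: 5:15 AM–4:55 PM = 11 h 40 min; less 45 min break → 10 h 55 min
Sat: 11:20 AM–8:41 PM = 9 h 21 min; less 45 min break → 8 h 36 min
Wed reg 3 h 31 min / OT 0 h 0 min; Thu reg 8 h 57 min / OT 0 h 0 min; Fri reg 9 h 0 min / OT 1 h 55 min; Sat reg 8 h 36 min / OT 0 h 0 min.
Totals: regular 30 h 4 min, overtime 1 h 55 min.

Regular 30.07 hours, overtime 1.92 hours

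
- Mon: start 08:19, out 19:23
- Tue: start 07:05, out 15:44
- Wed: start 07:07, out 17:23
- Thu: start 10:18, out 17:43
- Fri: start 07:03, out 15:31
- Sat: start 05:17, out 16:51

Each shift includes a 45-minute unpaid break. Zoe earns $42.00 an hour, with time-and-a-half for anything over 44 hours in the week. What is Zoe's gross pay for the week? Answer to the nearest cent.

$2410.80

Mon: 08:19–19:23 = 11 h 4 min; less 45 min break → 10 h 19 min
Tue: 07:05–15:44 = 8 h 39 min; less 45 min break → 7 h 54 min
Wed: 07:07–17:23 = 10 h 16 min; less 45 min break → 9 h 31 min
Thu: 10:18–17:43 = 7 h 25 min; less 45 min break → 6 h 40 min
Fri: 07:03–15:31 = 8 h 28 min; less 45 min break → 7 h 43 min
Sat: 05:17–16:51 = 11 h 34 min; less 45 min break → 10 h 49 min
Total worked: 52 h 56 min = 3176 min.
Regular 44 h 0 min = 2640 min at $42.00/h; overtime 8 h 56 min = 536 min at $63.00/h.
Pay = (2640 × $42.00 + 536 × $63.00) ÷ 60 = $2410.80.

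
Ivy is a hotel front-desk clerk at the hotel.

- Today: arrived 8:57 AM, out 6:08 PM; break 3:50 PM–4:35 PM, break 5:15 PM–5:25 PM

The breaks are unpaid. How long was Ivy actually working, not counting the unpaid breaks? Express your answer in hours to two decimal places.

8.27 hours

Today: 8:57 AM–6:08 PM = 9 h 11 min; less 55 min break → 8 h 16 min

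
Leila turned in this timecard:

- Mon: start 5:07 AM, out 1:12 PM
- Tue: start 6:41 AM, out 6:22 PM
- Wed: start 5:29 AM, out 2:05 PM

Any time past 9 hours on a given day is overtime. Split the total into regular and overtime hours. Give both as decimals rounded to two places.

Mon: 5:07 AM–1:12 PM = 8 h 5 min
Tue: 6:41 AM–6:22 PM = 11 h 41 min
Wed: 5:29 AM–2:05 PM = 8 h 36 min
Mon reg 8 h 5 min / OT 0 h 0 min; Tue reg 9 h 0 min / OT 2 h 41 min; Wed reg 8 h 36 min / OT 0 h 0 min.
Totals: regular 25 h 41 min, overtime 2 h 41 min.

Regular 25.68 hours, overtime 2.68 hours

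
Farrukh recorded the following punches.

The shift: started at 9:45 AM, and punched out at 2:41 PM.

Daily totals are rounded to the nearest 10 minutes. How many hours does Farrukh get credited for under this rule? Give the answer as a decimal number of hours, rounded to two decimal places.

5.00 hours

The shift: 9:45 AM–2:41 PM = 4 h 56 min → rounds to 5 h 0 min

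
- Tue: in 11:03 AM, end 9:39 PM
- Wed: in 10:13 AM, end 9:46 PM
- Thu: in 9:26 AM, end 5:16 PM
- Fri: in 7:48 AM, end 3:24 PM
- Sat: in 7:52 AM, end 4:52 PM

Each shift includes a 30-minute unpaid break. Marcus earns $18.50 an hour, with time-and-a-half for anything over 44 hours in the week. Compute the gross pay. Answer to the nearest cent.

Tue: 11:03 AM–9:39 PM = 10 h 36 min; less 30 min break → 10 h 6 min
Wed: 10:13 AM–9:46 PM = 11 h 33 min; less 30 min break → 11 h 3 min
Thu: 9:26 AM–5:16 PM = 7 h 50 min; less 30 min break → 7 h 20 min
Fri: 7:48 AM–3:24 PM = 7 h 36 min; less 30 min break → 7 h 6 min
Sat: 7:52 AM–4:52 PM = 9 h 0 min; less 30 min break → 8 h 30 min
Total worked: 44 h 5 min = 2645 min.
Regular 44 h 0 min = 2640 min at $18.50/h; overtime 0 h 5 min = 5 min at $27.75/h.
Pay = (2640 × $18.50 + 5 × $27.75) ÷ 60 = $816.31.

$816.31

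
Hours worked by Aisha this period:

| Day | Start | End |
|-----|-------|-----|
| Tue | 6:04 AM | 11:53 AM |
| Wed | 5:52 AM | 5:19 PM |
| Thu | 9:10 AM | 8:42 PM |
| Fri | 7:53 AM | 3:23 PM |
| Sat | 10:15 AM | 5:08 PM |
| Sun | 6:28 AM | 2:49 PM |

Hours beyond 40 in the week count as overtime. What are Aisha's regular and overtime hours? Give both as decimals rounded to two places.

Tue: 6:04 AM–11:53 AM = 5 h 49 min
Wed: 5:52 AM–5:19 PM = 11 h 27 min
Thu: 9:10 AM–8:42 PM = 11 h 32 min
Fri: 7:53 AM–3:23 PM = 7 h 30 min
Sat: 10:15 AM–5:08 PM = 6 h 53 min
Sun: 6:28 AM–2:49 PM = 8 h 21 min
Total worked: 51 h 32 min = 51.53 h.
Threshold 40 h → overtime 11 h 32 min, regular 40 h 0 min.

Regular 40.00 hours, overtime 11.53 hours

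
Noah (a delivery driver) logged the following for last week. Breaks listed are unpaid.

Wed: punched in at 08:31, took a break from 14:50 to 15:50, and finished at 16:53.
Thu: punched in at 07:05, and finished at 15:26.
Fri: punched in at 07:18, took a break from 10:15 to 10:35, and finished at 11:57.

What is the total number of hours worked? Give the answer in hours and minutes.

Wed: 08:31–16:53 = 8 h 22 min; less 60 min break → 7 h 22 min
Thu: 07:05–15:26 = 8 h 21 min
Fri: 07:18–11:57 = 4 h 39 min; less 20 min break → 4 h 19 min
Total: 7 h 22 min + 8 h 21 min + 4 h 19 min = 20 h 2 min.

20 h 2 min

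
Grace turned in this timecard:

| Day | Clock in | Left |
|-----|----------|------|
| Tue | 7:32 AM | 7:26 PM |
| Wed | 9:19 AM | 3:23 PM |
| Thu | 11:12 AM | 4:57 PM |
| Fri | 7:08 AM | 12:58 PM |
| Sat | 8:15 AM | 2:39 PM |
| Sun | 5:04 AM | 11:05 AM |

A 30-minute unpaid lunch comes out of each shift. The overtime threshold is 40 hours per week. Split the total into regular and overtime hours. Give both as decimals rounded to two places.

Regular 38.97 hours, overtime 0.00 hours

Tue: 7:32 AM–7:26 PM = 11 h 54 min; less 30 min break → 11 h 24 min
Wed: 9:19 AM–3:23 PM = 6 h 4 min; less 30 min break → 5 h 34 min
Thu: 11:12 AM–4:57 PM = 5 h 45 min; less 30 min break → 5 h 15 min
Fri: 7:08 AM–12:58 PM = 5 h 50 min; less 30 min break → 5 h 20 min
Sat: 8:15 AM–2:39 PM = 6 h 24 min; less 30 min break → 5 h 54 min
Sun: 5:04 AM–11:05 AM = 6 h 1 min; less 30 min break → 5 h 31 min
Total worked: 38 h 58 min = 38.97 h.
Threshold 40 h → overtime 0 h 0 min, regular 38 h 58 min.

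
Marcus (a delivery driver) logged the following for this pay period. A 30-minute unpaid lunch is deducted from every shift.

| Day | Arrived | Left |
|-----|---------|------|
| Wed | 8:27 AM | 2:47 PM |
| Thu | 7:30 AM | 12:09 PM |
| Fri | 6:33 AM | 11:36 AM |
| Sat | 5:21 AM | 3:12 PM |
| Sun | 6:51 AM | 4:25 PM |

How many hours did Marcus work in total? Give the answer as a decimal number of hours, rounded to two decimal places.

Wed: 8:27 AM–2:47 PM = 6 h 20 min; less 30 min break → 5 h 50 min
Thu: 7:30 AM–12:09 PM = 4 h 39 min; less 30 min break → 4 h 9 min
Fri: 6:33 AM–11:36 AM = 5 h 3 min; less 30 min break → 4 h 33 min
Sat: 5:21 AM–3:12 PM = 9 h 51 min; less 30 min break → 9 h 21 min
Sun: 6:51 AM–4:25 PM = 9 h 34 min; less 30 min break → 9 h 4 min
Total: 5 h 50 min + 4 h 9 min + 4 h 33 min + 9 h 21 min + 9 h 4 min = 32 h 57 min.

32.95 hours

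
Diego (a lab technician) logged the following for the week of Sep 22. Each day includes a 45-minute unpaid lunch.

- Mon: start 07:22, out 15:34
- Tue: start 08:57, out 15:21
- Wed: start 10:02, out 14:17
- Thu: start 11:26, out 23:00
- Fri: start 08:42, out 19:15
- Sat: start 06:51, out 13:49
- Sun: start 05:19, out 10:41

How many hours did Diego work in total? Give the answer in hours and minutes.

48 h 3 min

Mon: 07:22–15:34 = 8 h 12 min; less 45 min break → 7 h 27 min
Tue: 08:57–15:21 = 6 h 24 min; less 45 min break → 5 h 39 min
Wed: 10:02–14:17 = 4 h 15 min; less 45 min break → 3 h 30 min
Thu: 11:26–23:00 = 11 h 34 min; less 45 min break → 10 h 49 min
Fri: 08:42–19:15 = 10 h 33 min; less 45 min break → 9 h 48 min
Sat: 06:51–13:49 = 6 h 58 min; less 45 min break → 6 h 13 min
Sun: 05:19–10:41 = 5 h 22 min; less 45 min break → 4 h 37 min
Total: 7 h 27 min + 5 h 39 min + 3 h 30 min + 10 h 49 min + 9 h 48 min + 6 h 13 min + 4 h 37 min = 48 h 3 min.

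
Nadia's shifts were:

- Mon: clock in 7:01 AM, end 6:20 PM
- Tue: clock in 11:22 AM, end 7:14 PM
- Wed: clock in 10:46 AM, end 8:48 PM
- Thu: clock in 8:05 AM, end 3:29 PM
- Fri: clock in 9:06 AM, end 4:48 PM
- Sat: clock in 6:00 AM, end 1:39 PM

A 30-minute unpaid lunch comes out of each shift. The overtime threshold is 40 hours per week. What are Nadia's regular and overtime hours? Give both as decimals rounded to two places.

Mon: 7:01 AM–6:20 PM = 11 h 19 min; less 30 min break → 10 h 49 min
Tue: 11:22 AM–7:14 PM = 7 h 52 min; less 30 min break → 7 h 22 min
Wed: 10:46 AM–8:48 PM = 10 h 2 min; less 30 min break → 9 h 32 min
Thu: 8:05 AM–3:29 PM = 7 h 24 min; less 30 min break → 6 h 54 min
Fri: 9:06 AM–4:48 PM = 7 h 42 min; less 30 min break → 7 h 12 min
Sat: 6:00 AM–1:39 PM = 7 h 39 min; less 30 min break → 7 h 9 min
Total worked: 48 h 58 min = 48.97 h.
Threshold 40 h → overtime 8 h 58 min, regular 40 h 0 min.

Regular 40.00 hours, overtime 8.97 hours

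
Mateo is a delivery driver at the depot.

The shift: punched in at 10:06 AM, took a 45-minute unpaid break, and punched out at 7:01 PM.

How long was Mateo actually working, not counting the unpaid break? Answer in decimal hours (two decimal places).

The shift: 10:06 AM–7:01 PM = 8 h 55 min; less 45 min break → 8 h 10 min

8.17 hours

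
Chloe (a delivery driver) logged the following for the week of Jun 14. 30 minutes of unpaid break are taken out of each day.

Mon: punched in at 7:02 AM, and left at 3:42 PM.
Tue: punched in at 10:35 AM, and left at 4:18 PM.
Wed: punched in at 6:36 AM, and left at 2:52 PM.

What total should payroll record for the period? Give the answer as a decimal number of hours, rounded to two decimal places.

21.15 hours

Mon: 7:02 AM–3:42 PM = 8 h 40 min; less 30 min break → 8 h 10 min
Tue: 10:35 AM–4:18 PM = 5 h 43 min; less 30 min break → 5 h 13 min
Wed: 6:36 AM–2:52 PM = 8 h 16 min; less 30 min break → 7 h 46 min
Total: 8 h 10 min + 5 h 13 min + 7 h 46 min = 21 h 9 min.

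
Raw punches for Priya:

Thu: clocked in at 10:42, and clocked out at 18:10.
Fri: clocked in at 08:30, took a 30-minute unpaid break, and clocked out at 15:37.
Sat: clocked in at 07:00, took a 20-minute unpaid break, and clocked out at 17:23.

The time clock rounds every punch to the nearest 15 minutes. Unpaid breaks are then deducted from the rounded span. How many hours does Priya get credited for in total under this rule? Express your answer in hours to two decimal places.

24.17 hours

Thu: in 10:42→10:45, out 18:10→18:15; 7 h 30 min
Fri: in 08:30→08:30, out 15:37→15:30; 7 h 0 min − 30 min = 6 h 30 min
Sat: in 07:00→07:00, out 17:23→17:30; 10 h 30 min − 20 min = 10 h 10 min
Total credited: 24 h 10 min.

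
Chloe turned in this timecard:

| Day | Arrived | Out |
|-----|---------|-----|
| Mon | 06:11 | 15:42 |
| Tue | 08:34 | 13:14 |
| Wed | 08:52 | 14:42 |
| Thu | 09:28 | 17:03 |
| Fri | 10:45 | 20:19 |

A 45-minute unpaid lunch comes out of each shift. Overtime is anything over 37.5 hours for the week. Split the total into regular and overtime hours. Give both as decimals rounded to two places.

Regular 33.42 hours, overtime 0.00 hours

Mon: 06:11–15:42 = 9 h 31 min; less 45 min break → 8 h 46 min
Tue: 08:34–13:14 = 4 h 40 min; less 45 min break → 3 h 55 min
Wed: 08:52–14:42 = 5 h 50 min; less 45 min break → 5 h 5 min
Thu: 09:28–17:03 = 7 h 35 min; less 45 min break → 6 h 50 min
Fri: 10:45–20:19 = 9 h 34 min; less 45 min break → 8 h 49 min
Total worked: 33 h 25 min = 33.42 h.
Threshold 37.5 h → overtime 0 h 0 min, regular 33 h 25 min.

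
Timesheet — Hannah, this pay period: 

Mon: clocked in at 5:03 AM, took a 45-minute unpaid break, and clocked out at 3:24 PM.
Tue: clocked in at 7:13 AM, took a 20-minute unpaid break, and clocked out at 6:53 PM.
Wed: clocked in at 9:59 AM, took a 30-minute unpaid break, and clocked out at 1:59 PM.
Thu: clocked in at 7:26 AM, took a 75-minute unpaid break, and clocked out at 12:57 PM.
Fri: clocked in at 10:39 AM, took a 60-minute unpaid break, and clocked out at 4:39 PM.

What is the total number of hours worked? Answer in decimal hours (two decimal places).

33.70 hours

Mon: 5:03 AM–3:24 PM = 10 h 21 min; less 45 min break → 9 h 36 min
Tue: 7:13 AM–6:53 PM = 11 h 40 min; less 20 min break → 11 h 20 min
Wed: 9:59 AM–1:59 PM = 4 h 0 min; less 30 min break → 3 h 30 min
Thu: 7:26 AM–12:57 PM = 5 h 31 min; less 75 min break → 4 h 16 min
Fri: 10:39 AM–4:39 PM = 6 h 0 min; less 60 min break → 5 h 0 min
Total: 9 h 36 min + 11 h 20 min + 3 h 30 min + 4 h 16 min + 5 h 0 min = 33 h 42 min.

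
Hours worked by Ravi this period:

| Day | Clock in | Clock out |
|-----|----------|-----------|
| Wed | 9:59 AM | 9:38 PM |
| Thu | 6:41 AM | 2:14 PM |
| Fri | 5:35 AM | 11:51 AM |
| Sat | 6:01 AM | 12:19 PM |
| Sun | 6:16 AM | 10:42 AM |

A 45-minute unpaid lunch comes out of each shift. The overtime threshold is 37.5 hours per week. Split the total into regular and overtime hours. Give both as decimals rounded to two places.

Wed: 9:59 AM–9:38 PM = 11 h 39 min; less 45 min break → 10 h 54 min
Thu: 6:41 AM–2:14 PM = 7 h 33 min; less 45 min break → 6 h 48 min
Fri: 5:35 AM–11:51 AM = 6 h 16 min; less 45 min break → 5 h 31 min
Sat: 6:01 AM–12:19 PM = 6 h 18 min; less 45 min break → 5 h 33 min
Sun: 6:16 AM–10:42 AM = 4 h 26 min; less 45 min break → 3 h 41 min
Total worked: 32 h 27 min = 32.45 h.
Threshold 37.5 h → overtime 0 h 0 min, regular 32 h 27 min.

Regular 32.45 hours, overtime 0.00 hours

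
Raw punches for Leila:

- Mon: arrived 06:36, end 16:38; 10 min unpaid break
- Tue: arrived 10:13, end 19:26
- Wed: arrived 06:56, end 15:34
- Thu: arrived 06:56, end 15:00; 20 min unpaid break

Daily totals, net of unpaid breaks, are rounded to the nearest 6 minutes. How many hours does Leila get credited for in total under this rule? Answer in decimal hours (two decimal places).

Mon: 06:36–16:38 = 10 h 2 min − 10 min = 9 h 52 min → rounds to 9 h 54 min
Tue: 10:13–19:26 = 9 h 13 min → rounds to 9 h 12 min
Wed: 06:56–15:34 = 8 h 38 min → rounds to 8 h 36 min
Thu: 06:56–15:00 = 8 h 4 min − 20 min = 7 h 44 min → rounds to 7 h 42 min
Total credited: 35 h 24 min.

35.40 hours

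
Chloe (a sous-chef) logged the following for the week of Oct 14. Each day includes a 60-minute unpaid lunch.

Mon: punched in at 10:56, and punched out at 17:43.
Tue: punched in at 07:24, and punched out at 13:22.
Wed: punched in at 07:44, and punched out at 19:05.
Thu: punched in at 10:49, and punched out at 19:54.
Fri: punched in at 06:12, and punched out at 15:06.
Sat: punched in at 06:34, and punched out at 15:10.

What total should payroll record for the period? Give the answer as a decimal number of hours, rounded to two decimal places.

44.68 hours

Mon: 10:56–17:43 = 6 h 47 min; less 60 min break → 5 h 47 min
Tue: 07:24–13:22 = 5 h 58 min; less 60 min break → 4 h 58 min
Wed: 07:44–19:05 = 11 h 21 min; less 60 min break → 10 h 21 min
Thu: 10:49–19:54 = 9 h 5 min; less 60 min break → 8 h 5 min
Fri: 06:12–15:06 = 8 h 54 min; less 60 min break → 7 h 54 min
Sat: 06:34–15:10 = 8 h 36 min; less 60 min break → 7 h 36 min
Total: 5 h 47 min + 4 h 58 min + 10 h 21 min + 8 h 5 min + 7 h 54 min + 7 h 36 min = 44 h 41 min.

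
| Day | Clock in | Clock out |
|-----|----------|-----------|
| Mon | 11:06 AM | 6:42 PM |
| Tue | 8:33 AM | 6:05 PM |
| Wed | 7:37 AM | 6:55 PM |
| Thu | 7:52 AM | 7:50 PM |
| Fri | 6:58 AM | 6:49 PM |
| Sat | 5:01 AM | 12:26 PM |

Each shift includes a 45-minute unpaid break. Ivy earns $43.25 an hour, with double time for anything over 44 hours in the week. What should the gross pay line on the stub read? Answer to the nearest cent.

$2868.92

Mon: 11:06 AM–6:42 PM = 7 h 36 min; less 45 min break → 6 h 51 min
Tue: 8:33 AM–6:05 PM = 9 h 32 min; less 45 min break → 8 h 47 min
Wed: 7:37 AM–6:55 PM = 11 h 18 min; less 45 min break → 10 h 33 min
Thu: 7:52 AM–7:50 PM = 11 h 58 min; less 45 min break → 11 h 13 min
Fri: 6:58 AM–6:49 PM = 11 h 51 min; less 45 min break → 11 h 6 min
Sat: 5:01 AM–12:26 PM = 7 h 25 min; less 45 min break → 6 h 40 min
Total worked: 55 h 10 min = 3310 min.
Regular 44 h 0 min = 2640 min at $43.25/h; overtime 11 h 10 min = 670 min at $86.50/h.
Pay = (2640 × $43.25 + 670 × $86.50) ÷ 60 = $2868.92.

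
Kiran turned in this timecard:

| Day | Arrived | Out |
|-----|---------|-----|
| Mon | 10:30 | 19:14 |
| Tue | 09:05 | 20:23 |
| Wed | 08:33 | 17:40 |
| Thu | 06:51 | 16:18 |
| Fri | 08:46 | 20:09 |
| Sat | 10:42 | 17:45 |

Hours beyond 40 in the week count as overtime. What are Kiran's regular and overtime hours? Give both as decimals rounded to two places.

Mon: 10:30–19:14 = 8 h 44 min
Tue: 09:05–20:23 = 11 h 18 min
Wed: 08:33–17:40 = 9 h 7 min
Thu: 06:51–16:18 = 9 h 27 min
Fri: 08:46–20:09 = 11 h 23 min
Sat: 10:42–17:45 = 7 h 3 min
Total worked: 57 h 2 min = 57.03 h.
Threshold 40 h → overtime 17 h 2 min, regular 40 h 0 min.

Regular 40.00 hours, overtime 17.03 hours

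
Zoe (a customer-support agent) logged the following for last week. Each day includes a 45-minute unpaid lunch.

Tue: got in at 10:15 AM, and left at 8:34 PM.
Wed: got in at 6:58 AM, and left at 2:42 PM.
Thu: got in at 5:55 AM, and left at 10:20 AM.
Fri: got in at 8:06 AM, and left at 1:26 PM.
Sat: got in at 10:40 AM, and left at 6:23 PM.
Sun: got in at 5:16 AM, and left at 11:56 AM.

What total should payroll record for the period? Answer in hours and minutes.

37 h 41 min

Tue: 10:15 AM–8:34 PM = 10 h 19 min; less 45 min break → 9 h 34 min
Wed: 6:58 AM–2:42 PM = 7 h 44 min; less 45 min break → 6 h 59 min
Thu: 5:55 AM–10:20 AM = 4 h 25 min; less 45 min break → 3 h 40 min
Fri: 8:06 AM–1:26 PM = 5 h 20 min; less 45 min break → 4 h 35 min
Sat: 10:40 AM–6:23 PM = 7 h 43 min; less 45 min break → 6 h 58 min
Sun: 5:16 AM–11:56 AM = 6 h 40 min; less 45 min break → 5 h 55 min
Total: 9 h 34 min + 6 h 59 min + 3 h 40 min + 4 h 35 min + 6 h 58 min + 5 h 55 min = 37 h 41 min.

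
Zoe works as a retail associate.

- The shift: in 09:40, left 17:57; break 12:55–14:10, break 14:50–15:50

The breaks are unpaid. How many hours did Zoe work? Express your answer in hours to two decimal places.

6.03 hours

The shift: 09:40–17:57 = 8 h 17 min; less 135 min break → 6 h 2 min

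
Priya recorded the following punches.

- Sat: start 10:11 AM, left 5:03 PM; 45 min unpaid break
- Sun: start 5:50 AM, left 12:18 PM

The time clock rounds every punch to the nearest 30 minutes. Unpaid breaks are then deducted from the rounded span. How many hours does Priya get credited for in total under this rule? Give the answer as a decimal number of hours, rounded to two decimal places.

12.75 hours

Sat: in 10:11 AM→10:00 AM, out 5:03 PM→5:00 PM; 7 h 0 min − 45 min = 6 h 15 min
Sun: in 5:50 AM→6:00 AM, out 12:18 PM→12:30 PM; 6 h 30 min
Total credited: 12 h 45 min.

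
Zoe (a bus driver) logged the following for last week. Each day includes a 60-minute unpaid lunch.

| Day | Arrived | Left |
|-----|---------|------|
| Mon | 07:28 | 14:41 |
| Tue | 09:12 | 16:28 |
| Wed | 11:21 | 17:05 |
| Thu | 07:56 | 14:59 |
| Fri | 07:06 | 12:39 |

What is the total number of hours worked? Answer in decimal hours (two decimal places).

27.82 hours

Mon: 07:28–14:41 = 7 h 13 min; less 60 min break → 6 h 13 min
Tue: 09:12–16:28 = 7 h 16 min; less 60 min break → 6 h 16 min
Wed: 11:21–17:05 = 5 h 44 min; less 60 min break → 4 h 44 min
Thu: 07:56–14:59 = 7 h 3 min; less 60 min break → 6 h 3 min
Fri: 07:06–12:39 = 5 h 33 min; less 60 min break → 4 h 33 min
Total: 6 h 13 min + 6 h 16 min + 4 h 44 min + 6 h 3 min + 4 h 33 min = 27 h 49 min.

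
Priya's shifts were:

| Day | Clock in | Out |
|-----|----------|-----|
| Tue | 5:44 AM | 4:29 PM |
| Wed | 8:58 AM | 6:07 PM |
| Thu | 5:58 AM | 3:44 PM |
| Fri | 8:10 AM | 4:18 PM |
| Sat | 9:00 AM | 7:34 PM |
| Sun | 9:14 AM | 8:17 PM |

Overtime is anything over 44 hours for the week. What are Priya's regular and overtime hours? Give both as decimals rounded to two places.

Regular 44.00 hours, overtime 15.42 hours

Tue: 5:44 AM–4:29 PM = 10 h 45 min
Wed: 8:58 AM–6:07 PM = 9 h 9 min
Thu: 5:58 AM–3:44 PM = 9 h 46 min
Fri: 8:10 AM–4:18 PM = 8 h 8 min
Sat: 9:00 AM–7:34 PM = 10 h 34 min
Sun: 9:14 AM–8:17 PM = 11 h 3 min
Total worked: 59 h 25 min = 59.42 h.
Threshold 44 h → overtime 15 h 25 min, regular 44 h 0 min.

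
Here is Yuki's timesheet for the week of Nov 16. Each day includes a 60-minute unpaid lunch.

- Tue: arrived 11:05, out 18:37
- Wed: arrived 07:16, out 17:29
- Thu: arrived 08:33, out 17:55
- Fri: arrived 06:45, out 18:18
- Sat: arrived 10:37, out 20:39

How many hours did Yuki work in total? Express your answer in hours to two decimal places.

43.70 hours

Tue: 11:05–18:37 = 7 h 32 min; less 60 min break → 6 h 32 min
Wed: 07:16–17:29 = 10 h 13 min; less 60 min break → 9 h 13 min
Thu: 08:33–17:55 = 9 h 22 min; less 60 min break → 8 h 22 min
Fri: 06:45–18:18 = 11 h 33 min; less 60 min break → 10 h 33 min
Sat: 10:37–20:39 = 10 h 2 min; less 60 min break → 9 h 2 min
Total: 6 h 32 min + 9 h 13 min + 8 h 22 min + 10 h 33 min + 9 h 2 min = 43 h 42 min.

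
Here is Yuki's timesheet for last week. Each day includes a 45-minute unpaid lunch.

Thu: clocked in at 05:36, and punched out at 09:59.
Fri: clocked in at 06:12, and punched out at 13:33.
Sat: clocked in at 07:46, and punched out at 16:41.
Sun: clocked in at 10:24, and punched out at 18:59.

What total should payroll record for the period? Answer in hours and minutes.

26 h 14 min

Thu: 05:36–09:59 = 4 h 23 min; less 45 min break → 3 h 38 min
Fri: 06:12–13:33 = 7 h 21 min; less 45 min break → 6 h 36 min
Sat: 07:46–16:41 = 8 h 55 min; less 45 min break → 8 h 10 min
Sun: 10:24–18:59 = 8 h 35 min; less 45 min break → 7 h 50 min
Total: 3 h 38 min + 6 h 36 min + 8 h 10 min + 7 h 50 min = 26 h 14 min.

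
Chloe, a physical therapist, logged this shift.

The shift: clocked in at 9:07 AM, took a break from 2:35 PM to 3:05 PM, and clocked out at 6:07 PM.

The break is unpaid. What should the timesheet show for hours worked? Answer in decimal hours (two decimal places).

The shift: 9:07 AM–6:07 PM = 9 h 0 min; less 30 min break → 8 h 30 min

8.50 hours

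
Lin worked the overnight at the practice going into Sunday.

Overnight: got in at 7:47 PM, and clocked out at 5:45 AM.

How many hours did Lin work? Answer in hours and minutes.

9 h 58 min

Overnight: 7:47 PM → midnight = 4 h 13 min; midnight → 5:45 AM = 5 h 45 min; span 9 h 58 min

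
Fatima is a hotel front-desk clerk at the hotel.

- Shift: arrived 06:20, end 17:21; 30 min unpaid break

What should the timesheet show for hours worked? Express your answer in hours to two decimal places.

Shift: 06:20–17:21 = 11 h 1 min; less 30 min break → 10 h 31 min

10.52 hours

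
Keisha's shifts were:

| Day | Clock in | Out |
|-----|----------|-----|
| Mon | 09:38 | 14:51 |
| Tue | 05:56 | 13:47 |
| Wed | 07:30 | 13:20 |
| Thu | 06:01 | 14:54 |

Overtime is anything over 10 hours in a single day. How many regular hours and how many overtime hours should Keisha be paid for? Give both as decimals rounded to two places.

Regular 27.78 hours, overtime 0.00 hours

Mon: 09:38–14:51 = 5 h 13 min
Tue: 05:56–13:47 = 7 h 51 min
Wed: 07:30–13:20 = 5 h 50 min
Thu: 06:01–14:54 = 8 h 53 min
Mon reg 5 h 13 min / OT 0 h 0 min; Tue reg 7 h 51 min / OT 0 h 0 min; Wed reg 5 h 50 min / OT 0 h 0 min; Thu reg 8 h 53 min / OT 0 h 0 min.
Totals: regular 27 h 47 min, overtime 0 h 0 min.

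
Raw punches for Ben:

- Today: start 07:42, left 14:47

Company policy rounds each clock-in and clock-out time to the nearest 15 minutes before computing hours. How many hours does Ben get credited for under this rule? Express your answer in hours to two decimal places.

Today: in 07:42→07:45, out 14:47→14:45; 7 h 0 min

7.00 hours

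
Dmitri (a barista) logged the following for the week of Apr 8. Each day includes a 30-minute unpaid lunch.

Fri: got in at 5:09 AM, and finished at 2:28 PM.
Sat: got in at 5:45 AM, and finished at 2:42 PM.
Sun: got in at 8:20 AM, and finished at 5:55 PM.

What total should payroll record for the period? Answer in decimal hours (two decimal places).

Fri: 5:09 AM–2:28 PM = 9 h 19 min; less 30 min break → 8 h 49 min
Sat: 5:45 AM–2:42 PM = 8 h 57 min; less 30 min break → 8 h 27 min
Sun: 8:20 AM–5:55 PM = 9 h 35 min; less 30 min break → 9 h 5 min
Total: 8 h 49 min + 8 h 27 min + 9 h 5 min = 26 h 21 min.

26.35 hours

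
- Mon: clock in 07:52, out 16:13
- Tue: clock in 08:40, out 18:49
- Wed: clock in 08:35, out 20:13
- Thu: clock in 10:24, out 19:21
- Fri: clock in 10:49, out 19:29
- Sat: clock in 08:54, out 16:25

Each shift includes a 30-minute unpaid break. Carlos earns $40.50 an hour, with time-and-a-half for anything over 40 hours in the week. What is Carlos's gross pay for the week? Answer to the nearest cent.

Mon: 07:52–16:13 = 8 h 21 min; less 30 min break → 7 h 51 min
Tue: 08:40–18:49 = 10 h 9 min; less 30 min break → 9 h 39 min
Wed: 08:35–20:13 = 11 h 38 min; less 30 min break → 11 h 8 min
Thu: 10:24–19:21 = 8 h 57 min; less 30 min break → 8 h 27 min
Fri: 10:49–19:29 = 8 h 40 min; less 30 min break → 8 h 10 min
Sat: 08:54–16:25 = 7 h 31 min; less 30 min break → 7 h 1 min
Total worked: 52 h 16 min = 3136 min.
Regular 40 h 0 min = 2400 min at $40.50/h; overtime 12 h 16 min = 736 min at $60.75/h.
Pay = (2400 × $40.50 + 736 × $60.75) ÷ 60 = $2365.20.

$2365.20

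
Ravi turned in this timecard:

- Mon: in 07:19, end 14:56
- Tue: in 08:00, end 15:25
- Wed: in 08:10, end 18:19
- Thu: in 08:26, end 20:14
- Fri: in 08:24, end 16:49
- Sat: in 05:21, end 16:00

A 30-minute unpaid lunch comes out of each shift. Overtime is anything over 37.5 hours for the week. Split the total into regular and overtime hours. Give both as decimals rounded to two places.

Mon: 07:19–14:56 = 7 h 37 min; less 30 min break → 7 h 7 min
Tue: 08:00–15:25 = 7 h 25 min; less 30 min break → 6 h 55 min
Wed: 08:10–18:19 = 10 h 9 min; less 30 min break → 9 h 39 min
Thu: 08:26–20:14 = 11 h 48 min; less 30 min break → 11 h 18 min
Fri: 08:24–16:49 = 8 h 25 min; less 30 min break → 7 h 55 min
Sat: 05:21–16:00 = 10 h 39 min; less 30 min break → 10 h 9 min
Total worked: 53 h 3 min = 53.05 h.
Threshold 37.5 h → overtime 15 h 33 min, regular 37 h 30 min.

Regular 37.50 hours, overtime 15.55 hours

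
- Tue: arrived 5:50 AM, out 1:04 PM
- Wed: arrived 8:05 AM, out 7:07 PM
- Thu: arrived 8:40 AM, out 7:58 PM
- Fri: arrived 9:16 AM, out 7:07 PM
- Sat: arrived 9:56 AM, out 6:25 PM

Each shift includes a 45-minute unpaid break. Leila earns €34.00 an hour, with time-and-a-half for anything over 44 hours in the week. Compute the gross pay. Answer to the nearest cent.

Tue: 5:50 AM–1:04 PM = 7 h 14 min; less 45 min break → 6 h 29 min
Wed: 8:05 AM–7:07 PM = 11 h 2 min; less 45 min break → 10 h 17 min
Thu: 8:40 AM–7:58 PM = 11 h 18 min; less 45 min break → 10 h 33 min
Fri: 9:16 AM–7:07 PM = 9 h 51 min; less 45 min break → 9 h 6 min
Sat: 9:56 AM–6:25 PM = 8 h 29 min; less 45 min break → 7 h 44 min
Total worked: 44 h 9 min = 2649 min.
Regular 44 h 0 min = 2640 min at €34.00/h; overtime 0 h 9 min = 9 min at €51.00/h.
Pay = (2640 × €34.00 + 9 × €51.00) ÷ 60 = €1503.65.

€1503.65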